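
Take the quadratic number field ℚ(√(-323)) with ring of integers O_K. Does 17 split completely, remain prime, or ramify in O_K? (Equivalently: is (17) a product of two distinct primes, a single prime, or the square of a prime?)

ramified — (17) = 𝔭²

d = -323 ≡ 1 (mod 4), so O_K = ℤ[(1+√-323)/2] and disc(K) = d = -323.
disc(K) = -323 = 17·(-19), so p = 17 is ramified.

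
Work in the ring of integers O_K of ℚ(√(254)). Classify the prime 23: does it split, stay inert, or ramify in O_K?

p splits

Since 254 ≢ 1 mod 4, the ring of integers is ℤ[√254] with discriminant 4·254 = 1016.
Since gcd(23, 1016) = 1 the prime 23 does not ramify.
(254/23) = 1^11 mod 23 = 1, giving Legendre symbol 1.
d is a quadratic residue mod p, hence 23 splits in O_K.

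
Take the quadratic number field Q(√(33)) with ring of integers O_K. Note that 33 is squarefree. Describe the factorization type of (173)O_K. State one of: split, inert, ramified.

173 splits in O_K

33 mod 4 = 1, hence disc K = 33 and O_K = ℤ[(1+√33)/2].
173 ∤ 33, so 173 is unramified.
Euler's criterion: 33^86 mod 173 = 1. Thus (33|173) = 1.
d is a quadratic residue mod p, hence 173 splits in O_K.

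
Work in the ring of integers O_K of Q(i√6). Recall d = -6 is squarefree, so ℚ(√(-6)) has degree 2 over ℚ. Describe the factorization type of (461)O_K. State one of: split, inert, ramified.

461 splits in O_K

Since -6 ≢ 1 mod 4, the ring of integers is ℤ[√-6] with discriminant 4·(-6) = -24.
461 ∤ -24, so 461 is unramified.
Euler's criterion: (-6)^230 mod 461 = 1. Thus (-6|461) = 1.
d is a quadratic residue mod p, hence 461 splits in O_K.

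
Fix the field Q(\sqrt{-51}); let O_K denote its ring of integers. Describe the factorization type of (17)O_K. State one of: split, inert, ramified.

Since -51 ≡ 1 mod 4, the ring of integers is ℤ[(1+√-51)/2] with discriminant -51.
disc(K) = -51 = 17·(-3), so p = 17 is ramified.

ramified — (17) = 𝔭²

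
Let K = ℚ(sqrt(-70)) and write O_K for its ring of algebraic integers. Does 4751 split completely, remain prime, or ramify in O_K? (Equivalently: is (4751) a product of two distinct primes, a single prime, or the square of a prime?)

remains prime (inert)

Since -70 ≢ 1 mod 4, the ring of integers is ℤ[√-70] with discriminant 4·(-70) = -280.
4751 ∤ -280, so 4751 is unramified.
(-70/4751) = 4681^2375 mod 4751 = 4750, giving Legendre symbol -1.
Legendre symbol -1 ⇒ 4751 is inert.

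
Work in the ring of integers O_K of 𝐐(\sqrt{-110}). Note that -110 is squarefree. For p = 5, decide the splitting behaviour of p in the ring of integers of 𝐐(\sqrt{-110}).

p ramifies

Since -110 ≢ 1 mod 4, the ring of integers is ℤ[√-110] with discriminant 4·(-110) = -440.
disc(K) = -440 = 5·(-88), so p = 5 is ramified.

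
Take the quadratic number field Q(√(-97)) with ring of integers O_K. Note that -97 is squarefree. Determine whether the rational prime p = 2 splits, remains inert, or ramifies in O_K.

ramified

d = -97 ≡ 3 (mod 4), so O_K = ℤ[√-97] and disc(K) = 4d = -388.
Ramification test: 2 | -388. The prime 2 ramifies in K.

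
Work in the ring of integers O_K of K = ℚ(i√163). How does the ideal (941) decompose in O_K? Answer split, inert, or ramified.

Since -163 ≡ 1 mod 4, the ring of integers is ℤ[(1+√-163)/2] with discriminant -163.
Since gcd(941, -163) = 1 the prime 941 does not ramify.
Euler's criterion: (-163)^470 mod 941 = 1. Thus (-163|941) = 1.
Legendre symbol 1 ⇒ 941 is split.

p splits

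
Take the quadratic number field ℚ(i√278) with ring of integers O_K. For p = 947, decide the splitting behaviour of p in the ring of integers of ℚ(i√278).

Since -278 ≢ 1 mod 4, the ring of integers is ℤ[√-278] with discriminant 4·(-278) = -1112.
disc(K) = -1112 is not divisible by 947; 947 is unramified.
Compute (-278/947) via Euler: 669^((947-1)/2) mod 947 = 946, so (-278/947) = -1.
Legendre symbol -1 ⇒ 947 is inert.

p is inert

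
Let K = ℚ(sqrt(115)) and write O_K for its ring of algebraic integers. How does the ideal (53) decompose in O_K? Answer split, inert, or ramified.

split

Since 115 ≢ 1 mod 4, the ring of integers is ℤ[√115] with discriminant 4·115 = 460.
53 ∤ 460, so 53 is unramified.
Euler's criterion: 115^26 mod 53 = 1. Thus (115|53) = 1.
Legendre symbol 1 ⇒ 53 is split.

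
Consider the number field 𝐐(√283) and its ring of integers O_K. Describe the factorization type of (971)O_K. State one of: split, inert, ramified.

Since 283 ≢ 1 mod 4, the ring of integers is ℤ[√283] with discriminant 4·283 = 1132.
Since gcd(971, 1132) = 1 the prime 971 does not ramify.
Euler's criterion: 283^485 mod 971 = 1. Thus (283|971) = 1.
d is a quadratic residue mod p, hence 971 splits in O_K.

p splits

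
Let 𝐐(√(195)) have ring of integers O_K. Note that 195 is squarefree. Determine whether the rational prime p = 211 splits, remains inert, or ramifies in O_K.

inert — (211) stays prime in O_K

d = 195 ≡ 3 (mod 4), so O_K = ℤ[√195] and disc(K) = 4d = 780.
disc(K) = 780 is not divisible by 211; 211 is unramified.
Legendre symbol by Euler's criterion: (195/211) ≡ 195^105 ≡ 210 (mod 211), i.e. (195/211) = -1.
Legendre symbol -1 ⇒ 211 is inert.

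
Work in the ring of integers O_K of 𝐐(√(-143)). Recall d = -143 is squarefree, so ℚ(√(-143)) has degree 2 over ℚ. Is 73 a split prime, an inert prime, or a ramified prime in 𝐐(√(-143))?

Since -143 ≡ 1 mod 4, the ring of integers is ℤ[(1+√-143)/2] with discriminant -143.
disc(K) = -143 is not divisible by 73; 73 is unramified.
Compute (-143/73) via Euler: 3^((73-1)/2) mod 73 = 1, so (-143/73) = 1.
d is a quadratic residue mod p, hence 73 splits in O_K.

73 splits in O_K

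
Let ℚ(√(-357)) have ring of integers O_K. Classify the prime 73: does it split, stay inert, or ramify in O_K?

-357 mod 4 = 3, hence disc K = 4·(-357) = -1428 and O_K = ℤ[√-357].
73 ∤ -1428, so 73 is unramified.
Legendre symbol by Euler's criterion: (-357/73) ≡ (-357)^36 ≡ 1 (mod 73), i.e. (-357/73) = 1.
Legendre symbol 1 ⇒ 73 is split.

p splits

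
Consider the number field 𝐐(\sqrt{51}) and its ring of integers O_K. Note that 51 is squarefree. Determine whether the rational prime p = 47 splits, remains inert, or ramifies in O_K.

d = 51 ≡ 3 (mod 4), so O_K = ℤ[√51] and disc(K) = 4d = 204.
disc(K) = 204 is not divisible by 47; 47 is unramified.
(51/47) = 4^23 mod 47 = 1, giving Legendre symbol 1.
d is a quadratic residue mod p, hence 47 splits in O_K.

split — (47) = 𝔭₁𝔭₂ with 𝔭₁ ≠ 𝔭₂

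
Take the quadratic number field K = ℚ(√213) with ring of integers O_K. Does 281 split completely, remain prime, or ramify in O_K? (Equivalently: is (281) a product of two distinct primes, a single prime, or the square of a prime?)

281 splits in O_K

213 mod 4 = 1, hence disc K = 213 and O_K = ℤ[(1+√213)/2].
disc(K) = 213 is not divisible by 281; 281 is unramified.
Legendre symbol by Euler's criterion: (213/281) ≡ 213^140 ≡ 1 (mod 281), i.e. (213/281) = 1.
Legendre symbol 1 ⇒ 281 is split.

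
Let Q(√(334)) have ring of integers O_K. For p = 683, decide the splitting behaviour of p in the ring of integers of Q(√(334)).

334 mod 4 = 2, hence disc K = 4·334 = 1336 and O_K = ℤ[√334].
Since gcd(683, 1336) = 1 the prime 683 does not ramify.
Compute (334/683) via Euler: 334^((683-1)/2) mod 683 = 682, so (334/683) = -1.
d is a non-residue mod p, hence 683 remains inert in O_K.

inert — (683) stays prime in O_K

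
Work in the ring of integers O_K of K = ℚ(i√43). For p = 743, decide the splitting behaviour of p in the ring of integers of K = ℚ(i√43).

d = -43 ≡ 1 (mod 4), so O_K = ℤ[(1+√-43)/2] and disc(K) = d = -43.
Since gcd(743, -43) = 1 the prime 743 does not ramify.
(-43/743) = 700^371 mod 743 = 742, giving Legendre symbol -1.
(-43/743) = -1, so 743 is inert.

p is inert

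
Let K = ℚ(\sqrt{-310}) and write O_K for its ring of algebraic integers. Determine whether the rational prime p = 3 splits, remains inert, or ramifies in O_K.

d = -310 ≡ 2 (mod 4), so O_K = ℤ[√-310] and disc(K) = 4d = -1240.
3 ∤ -1240, so 3 is unramified.
Legendre symbol by Euler's criterion: (-310/3) ≡ (-310)^1 ≡ 2 (mod 3), i.e. (-310/3) = -1.
Legendre symbol -1 ⇒ 3 is inert.

3 remains inert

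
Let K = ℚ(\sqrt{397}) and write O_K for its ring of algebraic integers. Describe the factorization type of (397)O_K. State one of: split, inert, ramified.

397 mod 4 = 1, hence disc K = 397 and O_K = ℤ[(1+√397)/2].
Ramification test: 397 | 397. The prime 397 ramifies in K.

p ramifies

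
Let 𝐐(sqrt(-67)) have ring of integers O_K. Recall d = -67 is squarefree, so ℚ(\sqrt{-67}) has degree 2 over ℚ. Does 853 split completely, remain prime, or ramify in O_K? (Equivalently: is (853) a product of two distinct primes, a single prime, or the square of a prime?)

-67 mod 4 = 1, hence disc K = -67 and O_K = ℤ[(1+√-67)/2].
Since gcd(853, -67) = 1 the prime 853 does not ramify.
Compute (-67/853) via Euler: 786^((853-1)/2) mod 853 = 1, so (-67/853) = 1.
(-67/853) = 1, so 853 splits.

853 splits in O_K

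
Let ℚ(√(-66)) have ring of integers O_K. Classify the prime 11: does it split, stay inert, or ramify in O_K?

-66 mod 4 = 2, hence disc K = 4·(-66) = -264 and O_K = ℤ[√-66].
disc(K) = -264 = 11·(-24), so p = 11 is ramified.

p ramifies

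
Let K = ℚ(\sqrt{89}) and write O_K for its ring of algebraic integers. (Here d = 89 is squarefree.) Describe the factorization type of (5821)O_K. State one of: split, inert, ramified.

p splits

Since 89 ≡ 1 mod 4, the ring of integers is ℤ[(1+√89)/2] with discriminant 89.
disc(K) = 89 is not divisible by 5821; 5821 is unramified.
(89/5821) = 89^2910 mod 5821 = 1, giving Legendre symbol 1.
d is a quadratic residue mod p, hence 5821 splits in O_K.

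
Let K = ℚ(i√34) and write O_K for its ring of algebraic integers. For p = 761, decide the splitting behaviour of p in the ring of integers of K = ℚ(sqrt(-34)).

d = -34 ≡ 2 (mod 4), so O_K = ℤ[√-34] and disc(K) = 4d = -136.
Since gcd(761, -136) = 1 the prime 761 does not ramify.
(-34/761) = 727^380 mod 761 = 1, giving Legendre symbol 1.
Legendre symbol 1 ⇒ 761 is split.

p splits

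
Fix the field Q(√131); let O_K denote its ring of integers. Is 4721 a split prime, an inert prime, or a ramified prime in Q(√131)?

p splits

131 mod 4 = 3, hence disc K = 4·131 = 524 and O_K = ℤ[√131].
4721 ∤ 524, so 4721 is unramified.
Compute (131/4721) via Euler: 131^((4721-1)/2) mod 4721 = 1, so (131/4721) = 1.
Legendre symbol 1 ⇒ 4721 is split.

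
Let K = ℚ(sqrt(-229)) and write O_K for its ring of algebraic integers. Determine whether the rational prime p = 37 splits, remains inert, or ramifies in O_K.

split

Since -229 ≢ 1 mod 4, the ring of integers is ℤ[√-229] with discriminant 4·(-229) = -916.
Since gcd(37, -916) = 1 the prime 37 does not ramify.
(-229/37) = 30^18 mod 37 = 1, giving Legendre symbol 1.
(-229/37) = 1, so 37 splits.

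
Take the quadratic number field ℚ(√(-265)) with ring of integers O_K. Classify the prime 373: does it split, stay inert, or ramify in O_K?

373 splits in O_K

-265 mod 4 = 3, hence disc K = 4·(-265) = -1060 and O_K = ℤ[√-265].
Since gcd(373, -1060) = 1 the prime 373 does not ramify.
Euler's criterion: (-265)^186 mod 373 = 1. Thus (-265|373) = 1.
Legendre symbol 1 ⇒ 373 is split.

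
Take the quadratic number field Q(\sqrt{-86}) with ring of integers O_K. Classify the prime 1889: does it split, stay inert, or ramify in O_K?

splits completely

Since -86 ≢ 1 mod 4, the ring of integers is ℤ[√-86] with discriminant 4·(-86) = -344.
1889 ∤ -344, so 1889 is unramified.
Compute (-86/1889) via Euler: 1803^((1889-1)/2) mod 1889 = 1, so (-86/1889) = 1.
Legendre symbol 1 ⇒ 1889 is split.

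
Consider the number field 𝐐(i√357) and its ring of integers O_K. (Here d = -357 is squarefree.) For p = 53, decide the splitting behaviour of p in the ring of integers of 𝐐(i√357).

Since -357 ≢ 1 mod 4, the ring of integers is ℤ[√-357] with discriminant 4·(-357) = -1428.
disc(K) = -1428 is not divisible by 53; 53 is unramified.
Compute (-357/53) via Euler: 14^((53-1)/2) mod 53 = 52, so (-357/53) = -1.
(-357/53) = -1, so 53 is inert.

remains prime (inert)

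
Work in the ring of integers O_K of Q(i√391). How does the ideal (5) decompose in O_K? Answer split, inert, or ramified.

p splits

-391 mod 4 = 1, hence disc K = -391 and O_K = ℤ[(1+√-391)/2].
disc(K) = -391 is not divisible by 5; 5 is unramified.
Euler's criterion: (-391)^2 mod 5 = 1. Thus (-391|5) = 1.
(-391/5) = 1, so 5 splits.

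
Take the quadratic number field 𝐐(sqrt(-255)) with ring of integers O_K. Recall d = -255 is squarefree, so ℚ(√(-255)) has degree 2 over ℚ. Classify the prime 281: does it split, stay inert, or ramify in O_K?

d = -255 ≡ 1 (mod 4), so O_K = ℤ[(1+√-255)/2] and disc(K) = d = -255.
281 ∤ -255, so 281 is unramified.
Compute (-255/281) via Euler: 26^((281-1)/2) mod 281 = 280, so (-255/281) = -1.
Legendre symbol -1 ⇒ 281 is inert.

281 remains inert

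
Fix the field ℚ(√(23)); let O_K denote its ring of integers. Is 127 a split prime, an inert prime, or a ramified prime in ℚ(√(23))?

d = 23 ≡ 3 (mod 4), so O_K = ℤ[√23] and disc(K) = 4d = 92.
127 ∤ 92, so 127 is unramified.
Euler's criterion: 23^63 mod 127 = 126. Thus (23|127) = -1.
d is a non-residue mod p, hence 127 remains inert in O_K.

inert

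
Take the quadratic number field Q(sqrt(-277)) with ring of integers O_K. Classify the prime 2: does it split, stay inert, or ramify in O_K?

ramified — (2) = 𝔭²

Since -277 ≢ 1 mod 4, the ring of integers is ℤ[√-277] with discriminant 4·(-277) = -1108.
Ramification test: 2 | -1108. The prime 2 ramifies in K.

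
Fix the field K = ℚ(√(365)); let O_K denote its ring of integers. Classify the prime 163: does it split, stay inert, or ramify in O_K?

split — (163) = 𝔭₁𝔭₂ with 𝔭₁ ≠ 𝔭₂

Since 365 ≡ 1 mod 4, the ring of integers is ℤ[(1+√365)/2] with discriminant 365.
disc(K) = 365 is not divisible by 163; 163 is unramified.
Legendre symbol by Euler's criterion: (365/163) ≡ 365^81 ≡ 1 (mod 163), i.e. (365/163) = 1.
(365/163) = 1, so 163 splits.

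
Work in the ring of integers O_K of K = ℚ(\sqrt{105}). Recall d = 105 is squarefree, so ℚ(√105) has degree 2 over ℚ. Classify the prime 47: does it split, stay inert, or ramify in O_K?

inert

105 mod 4 = 1, hence disc K = 105 and O_K = ℤ[(1+√105)/2].
Since gcd(47, 105) = 1 the prime 47 does not ramify.
Legendre symbol by Euler's criterion: (105/47) ≡ 105^23 ≡ 46 (mod 47), i.e. (105/47) = -1.
d is a non-residue mod p, hence 47 remains inert in O_K.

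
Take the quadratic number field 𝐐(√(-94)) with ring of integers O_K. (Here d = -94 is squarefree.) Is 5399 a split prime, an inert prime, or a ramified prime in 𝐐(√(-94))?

-94 mod 4 = 2, hence disc K = 4·(-94) = -376 and O_K = ℤ[√-94].
Since gcd(5399, -376) = 1 the prime 5399 does not ramify.
(-94/5399) = 5305^2699 mod 5399 = 5398, giving Legendre symbol -1.
Legendre symbol -1 ⇒ 5399 is inert.

5399 remains inert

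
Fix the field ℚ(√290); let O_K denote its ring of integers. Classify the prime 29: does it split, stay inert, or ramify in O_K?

Since 290 ≢ 1 mod 4, the ring of integers is ℤ[√290] with discriminant 4·290 = 1160.
29 divides disc(K) = 1160, so 29 ramifies.

p ramifies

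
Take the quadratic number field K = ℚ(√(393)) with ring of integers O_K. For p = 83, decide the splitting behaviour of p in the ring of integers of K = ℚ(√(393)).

d = 393 ≡ 1 (mod 4), so O_K = ℤ[(1+√393)/2] and disc(K) = d = 393.
83 ∤ 393, so 83 is unramified.
(393/83) = 61^41 mod 83 = 1, giving Legendre symbol 1.
d is a quadratic residue mod p, hence 83 splits in O_K.

83 splits in O_K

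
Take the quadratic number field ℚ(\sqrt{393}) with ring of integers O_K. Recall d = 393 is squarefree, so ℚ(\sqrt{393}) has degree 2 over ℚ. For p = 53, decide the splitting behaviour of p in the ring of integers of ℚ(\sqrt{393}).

53 remains inert

d = 393 ≡ 1 (mod 4), so O_K = ℤ[(1+√393)/2] and disc(K) = d = 393.
Since gcd(53, 393) = 1 the prime 53 does not ramify.
Legendre symbol by Euler's criterion: (393/53) ≡ 393^26 ≡ 52 (mod 53), i.e. (393/53) = -1.
d is a non-residue mod p, hence 53 remains inert in O_K.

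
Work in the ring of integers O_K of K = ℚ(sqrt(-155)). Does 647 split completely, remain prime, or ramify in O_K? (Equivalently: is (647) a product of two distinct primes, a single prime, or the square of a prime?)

split

Since -155 ≡ 1 mod 4, the ring of integers is ℤ[(1+√-155)/2] with discriminant -155.
647 ∤ -155, so 647 is unramified.
Euler's criterion: (-155)^323 mod 647 = 1. Thus (-155|647) = 1.
(-155/647) = 1, so 647 splits.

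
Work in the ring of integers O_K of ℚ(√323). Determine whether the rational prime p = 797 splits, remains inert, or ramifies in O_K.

797 remains inert

d = 323 ≡ 3 (mod 4), so O_K = ℤ[√323] and disc(K) = 4d = 1292.
797 ∤ 1292, so 797 is unramified.
Compute (323/797) via Euler: 323^((797-1)/2) mod 797 = 796, so (323/797) = -1.
(323/797) = -1, so 797 is inert.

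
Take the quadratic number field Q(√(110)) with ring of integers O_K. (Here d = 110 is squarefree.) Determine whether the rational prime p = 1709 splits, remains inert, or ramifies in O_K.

d = 110 ≡ 2 (mod 4), so O_K = ℤ[√110] and disc(K) = 4d = 440.
Since gcd(1709, 440) = 1 the prime 1709 does not ramify.
Euler's criterion: 110^854 mod 1709 = 1708. Thus (110|1709) = -1.
(110/1709) = -1, so 1709 is inert.

inert — (1709) stays prime in O_K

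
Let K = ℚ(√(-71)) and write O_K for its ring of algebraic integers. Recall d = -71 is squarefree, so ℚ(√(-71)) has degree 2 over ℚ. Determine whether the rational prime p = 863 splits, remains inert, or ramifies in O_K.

p is inert

Since -71 ≡ 1 mod 4, the ring of integers is ℤ[(1+√-71)/2] with discriminant -71.
Since gcd(863, -71) = 1 the prime 863 does not ramify.
Euler's criterion: (-71)^431 mod 863 = 862. Thus (-71|863) = -1.
(-71/863) = -1, so 863 is inert.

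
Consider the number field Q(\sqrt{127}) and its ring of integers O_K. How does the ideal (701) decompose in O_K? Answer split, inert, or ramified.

127 mod 4 = 3, hence disc K = 4·127 = 508 and O_K = ℤ[√127].
disc(K) = 508 is not divisible by 701; 701 is unramified.
Compute (127/701) via Euler: 127^((701-1)/2) mod 701 = 700, so (127/701) = -1.
Legendre symbol -1 ⇒ 701 is inert.

inert — (701) stays prime in O_K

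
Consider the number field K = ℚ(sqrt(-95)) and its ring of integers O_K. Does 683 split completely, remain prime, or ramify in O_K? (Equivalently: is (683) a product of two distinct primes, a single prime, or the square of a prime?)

splits completely

-95 mod 4 = 1, hence disc K = -95 and O_K = ℤ[(1+√-95)/2].
disc(K) = -95 is not divisible by 683; 683 is unramified.
Legendre symbol by Euler's criterion: (-95/683) ≡ (-95)^341 ≡ 1 (mod 683), i.e. (-95/683) = 1.
(-95/683) = 1, so 683 splits.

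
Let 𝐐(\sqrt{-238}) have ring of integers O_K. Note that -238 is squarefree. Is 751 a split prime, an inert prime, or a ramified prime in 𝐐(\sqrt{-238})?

751 remains inert

-238 mod 4 = 2, hence disc K = 4·(-238) = -952 and O_K = ℤ[√-238].
Since gcd(751, -952) = 1 the prime 751 does not ramify.
(-238/751) = 513^375 mod 751 = 750, giving Legendre symbol -1.
Legendre symbol -1 ⇒ 751 is inert.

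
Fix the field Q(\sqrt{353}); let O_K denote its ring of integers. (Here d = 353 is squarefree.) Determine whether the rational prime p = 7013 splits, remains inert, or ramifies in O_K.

Since 353 ≡ 1 mod 4, the ring of integers is ℤ[(1+√353)/2] with discriminant 353.
Since gcd(7013, 353) = 1 the prime 7013 does not ramify.
Legendre symbol by Euler's criterion: (353/7013) ≡ 353^3506 ≡ 1 (mod 7013), i.e. (353/7013) = 1.
Legendre symbol 1 ⇒ 7013 is split.

split — (7013) = 𝔭₁𝔭₂ with 𝔭₁ ≠ 𝔭₂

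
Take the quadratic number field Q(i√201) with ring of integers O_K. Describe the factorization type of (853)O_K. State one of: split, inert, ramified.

d = -201 ≡ 3 (mod 4), so O_K = ℤ[√-201] and disc(K) = 4d = -804.
disc(K) = -804 is not divisible by 853; 853 is unramified.
Legendre symbol by Euler's criterion: (-201/853) ≡ (-201)^426 ≡ 1 (mod 853), i.e. (-201/853) = 1.
(-201/853) = 1, so 853 splits.

p splits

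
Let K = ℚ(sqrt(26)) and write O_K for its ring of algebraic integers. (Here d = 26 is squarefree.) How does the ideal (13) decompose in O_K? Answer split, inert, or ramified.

26 mod 4 = 2, hence disc K = 4·26 = 104 and O_K = ℤ[√26].
Ramification test: 13 | 104. The prime 13 ramifies in K.

p ramifies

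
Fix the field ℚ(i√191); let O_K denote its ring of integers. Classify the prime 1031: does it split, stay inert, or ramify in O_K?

1031 remains inert

d = -191 ≡ 1 (mod 4), so O_K = ℤ[(1+√-191)/2] and disc(K) = d = -191.
Since gcd(1031, -191) = 1 the prime 1031 does not ramify.
Compute (-191/1031) via Euler: 840^((1031-1)/2) mod 1031 = 1030, so (-191/1031) = -1.
(-191/1031) = -1, so 1031 is inert.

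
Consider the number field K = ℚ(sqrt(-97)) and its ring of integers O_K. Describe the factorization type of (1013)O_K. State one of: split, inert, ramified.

-97 mod 4 = 3, hence disc K = 4·(-97) = -388 and O_K = ℤ[√-97].
Since gcd(1013, -388) = 1 the prime 1013 does not ramify.
Compute (-97/1013) via Euler: 916^((1013-1)/2) mod 1013 = 1, so (-97/1013) = 1.
(-97/1013) = 1, so 1013 splits.

p splits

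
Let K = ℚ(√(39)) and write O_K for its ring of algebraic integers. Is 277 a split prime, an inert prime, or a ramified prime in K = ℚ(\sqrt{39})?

splits completely

39 mod 4 = 3, hence disc K = 4·39 = 156 and O_K = ℤ[√39].
Since gcd(277, 156) = 1 the prime 277 does not ramify.
(39/277) = 39^138 mod 277 = 1, giving Legendre symbol 1.
d is a quadratic residue mod p, hence 277 splits in O_K.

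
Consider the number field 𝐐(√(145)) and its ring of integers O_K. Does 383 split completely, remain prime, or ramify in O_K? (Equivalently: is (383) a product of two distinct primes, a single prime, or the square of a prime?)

inert — (383) stays prime in O_K

145 mod 4 = 1, hence disc K = 145 and O_K = ℤ[(1+√145)/2].
383 ∤ 145, so 383 is unramified.
Legendre symbol by Euler's criterion: (145/383) ≡ 145^191 ≡ 382 (mod 383), i.e. (145/383) = -1.
d is a non-residue mod p, hence 383 remains inert in O_K.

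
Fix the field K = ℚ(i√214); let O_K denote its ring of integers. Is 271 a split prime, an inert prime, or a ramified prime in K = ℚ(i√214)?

Since -214 ≢ 1 mod 4, the ring of integers is ℤ[√-214] with discriminant 4·(-214) = -856.
disc(K) = -856 is not divisible by 271; 271 is unramified.
(-214/271) = 57^135 mod 271 = 1, giving Legendre symbol 1.
d is a quadratic residue mod p, hence 271 splits in O_K.

271 splits in O_K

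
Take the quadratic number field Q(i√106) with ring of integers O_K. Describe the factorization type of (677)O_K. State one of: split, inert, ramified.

d = -106 ≡ 2 (mod 4), so O_K = ℤ[√-106] and disc(K) = 4d = -424.
Since gcd(677, -424) = 1 the prime 677 does not ramify.
Compute (-106/677) via Euler: 571^((677-1)/2) mod 677 = 1, so (-106/677) = 1.
Legendre symbol 1 ⇒ 677 is split.

split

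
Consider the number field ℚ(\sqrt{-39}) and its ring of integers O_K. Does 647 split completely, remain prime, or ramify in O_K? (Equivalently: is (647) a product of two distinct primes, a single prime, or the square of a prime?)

inert

Since -39 ≡ 1 mod 4, the ring of integers is ℤ[(1+√-39)/2] with discriminant -39.
647 ∤ -39, so 647 is unramified.
Compute (-39/647) via Euler: 608^((647-1)/2) mod 647 = 646, so (-39/647) = -1.
(-39/647) = -1, so 647 is inert.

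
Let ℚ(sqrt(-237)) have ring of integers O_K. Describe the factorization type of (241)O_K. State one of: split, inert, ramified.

split — (241) = 𝔭₁𝔭₂ with 𝔭₁ ≠ 𝔭₂

d = -237 ≡ 3 (mod 4), so O_K = ℤ[√-237] and disc(K) = 4d = -948.
disc(K) = -948 is not divisible by 241; 241 is unramified.
(-237/241) = 4^120 mod 241 = 1, giving Legendre symbol 1.
d is a quadratic residue mod p, hence 241 splits in O_K.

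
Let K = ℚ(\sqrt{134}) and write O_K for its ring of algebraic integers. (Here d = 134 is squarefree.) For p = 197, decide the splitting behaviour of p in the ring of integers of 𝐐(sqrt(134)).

splits completely

Since 134 ≢ 1 mod 4, the ring of integers is ℤ[√134] with discriminant 4·134 = 536.
197 ∤ 536, so 197 is unramified.
Legendre symbol by Euler's criterion: (134/197) ≡ 134^98 ≡ 1 (mod 197), i.e. (134/197) = 1.
d is a quadratic residue mod p, hence 197 splits in O_K.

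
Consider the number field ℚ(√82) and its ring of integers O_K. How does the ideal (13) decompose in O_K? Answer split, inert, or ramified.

p splits

82 mod 4 = 2, hence disc K = 4·82 = 328 and O_K = ℤ[√82].
Since gcd(13, 328) = 1 the prime 13 does not ramify.
Legendre symbol by Euler's criterion: (82/13) ≡ 82^6 ≡ 1 (mod 13), i.e. (82/13) = 1.
d is a quadratic residue mod p, hence 13 splits in O_K.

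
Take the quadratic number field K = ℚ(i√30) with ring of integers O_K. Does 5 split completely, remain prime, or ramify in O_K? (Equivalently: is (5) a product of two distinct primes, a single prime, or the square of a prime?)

ramifies in O_K

d = -30 ≡ 2 (mod 4), so O_K = ℤ[√-30] and disc(K) = 4d = -120.
Ramification test: 5 | -120. The prime 5 ramifies in K.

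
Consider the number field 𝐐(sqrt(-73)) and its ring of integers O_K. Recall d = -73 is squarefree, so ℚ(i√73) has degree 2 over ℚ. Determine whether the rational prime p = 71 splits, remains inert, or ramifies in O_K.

Since -73 ≢ 1 mod 4, the ring of integers is ℤ[√-73] with discriminant 4·(-73) = -292.
disc(K) = -292 is not divisible by 71; 71 is unramified.
Legendre symbol by Euler's criterion: (-73/71) ≡ (-73)^35 ≡ 70 (mod 71), i.e. (-73/71) = -1.
d is a non-residue mod p, hence 71 remains inert in O_K.

p is inert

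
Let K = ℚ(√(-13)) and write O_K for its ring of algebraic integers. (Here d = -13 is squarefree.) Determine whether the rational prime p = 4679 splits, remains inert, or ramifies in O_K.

p is inert

Since -13 ≢ 1 mod 4, the ring of integers is ℤ[√-13] with discriminant 4·(-13) = -52.
Since gcd(4679, -52) = 1 the prime 4679 does not ramify.
(-13/4679) = 4666^2339 mod 4679 = 4678, giving Legendre symbol -1.
d is a non-residue mod p, hence 4679 remains inert in O_K.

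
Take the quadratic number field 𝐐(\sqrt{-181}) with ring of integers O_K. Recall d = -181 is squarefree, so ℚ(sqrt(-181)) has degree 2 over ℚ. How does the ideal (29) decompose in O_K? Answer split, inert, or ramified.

-181 mod 4 = 3, hence disc K = 4·(-181) = -724 and O_K = ℤ[√-181].
Since gcd(29, -724) = 1 the prime 29 does not ramify.
Compute (-181/29) via Euler: 22^((29-1)/2) mod 29 = 1, so (-181/29) = 1.
d is a quadratic residue mod p, hence 29 splits in O_K.

splits completely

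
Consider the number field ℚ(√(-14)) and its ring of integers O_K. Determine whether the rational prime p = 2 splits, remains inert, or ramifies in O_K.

Since -14 ≢ 1 mod 4, the ring of integers is ℤ[√-14] with discriminant 4·(-14) = -56.
Ramification test: 2 | -56. The prime 2 ramifies in K.

ramified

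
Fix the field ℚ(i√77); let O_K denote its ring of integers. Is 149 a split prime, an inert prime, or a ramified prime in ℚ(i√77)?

-77 mod 4 = 3, hence disc K = 4·(-77) = -308 and O_K = ℤ[√-77].
disc(K) = -308 is not divisible by 149; 149 is unramified.
(-77/149) = 72^74 mod 149 = 148, giving Legendre symbol -1.
d is a non-residue mod p, hence 149 remains inert in O_K.

inert — (149) stays prime in O_K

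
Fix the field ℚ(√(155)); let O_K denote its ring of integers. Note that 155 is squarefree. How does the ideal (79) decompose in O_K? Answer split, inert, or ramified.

155 mod 4 = 3, hence disc K = 4·155 = 620 and O_K = ℤ[√155].
79 ∤ 620, so 79 is unramified.
Euler's criterion: 155^39 mod 79 = 1. Thus (155|79) = 1.
(155/79) = 1, so 79 splits.

split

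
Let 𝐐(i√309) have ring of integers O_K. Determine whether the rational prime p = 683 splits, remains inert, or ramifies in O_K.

Since -309 ≢ 1 mod 4, the ring of integers is ℤ[√-309] with discriminant 4·(-309) = -1236.
683 ∤ -1236, so 683 is unramified.
(-309/683) = 374^341 mod 683 = 682, giving Legendre symbol -1.
d is a non-residue mod p, hence 683 remains inert in O_K.

inert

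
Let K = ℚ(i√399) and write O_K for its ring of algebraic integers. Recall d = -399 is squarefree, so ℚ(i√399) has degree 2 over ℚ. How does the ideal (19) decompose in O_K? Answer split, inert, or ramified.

p ramifies

d = -399 ≡ 1 (mod 4), so O_K = ℤ[(1+√-399)/2] and disc(K) = d = -399.
disc(K) = -399 = 19·(-21), so p = 19 is ramified.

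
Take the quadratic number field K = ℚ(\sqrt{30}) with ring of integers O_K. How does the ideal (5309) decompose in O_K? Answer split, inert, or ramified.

d = 30 ≡ 2 (mod 4), so O_K = ℤ[√30] and disc(K) = 4d = 120.
Since gcd(5309, 120) = 1 the prime 5309 does not ramify.
Legendre symbol by Euler's criterion: (30/5309) ≡ 30^2654 ≡ 1 (mod 5309), i.e. (30/5309) = 1.
d is a quadratic residue mod p, hence 5309 splits in O_K.

split — (5309) = 𝔭₁𝔭₂ with 𝔭₁ ≠ 𝔭₂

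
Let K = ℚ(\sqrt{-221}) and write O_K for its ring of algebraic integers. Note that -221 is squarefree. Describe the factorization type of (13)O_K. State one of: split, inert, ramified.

-221 mod 4 = 3, hence disc K = 4·(-221) = -884 and O_K = ℤ[√-221].
Ramification test: 13 | -884. The prime 13 ramifies in K.

ramified — (13) = 𝔭²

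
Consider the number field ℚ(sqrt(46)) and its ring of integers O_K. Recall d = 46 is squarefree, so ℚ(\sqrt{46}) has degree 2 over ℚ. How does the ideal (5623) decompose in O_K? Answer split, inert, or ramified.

d = 46 ≡ 2 (mod 4), so O_K = ℤ[√46] and disc(K) = 4d = 184.
Since gcd(5623, 184) = 1 the prime 5623 does not ramify.
Compute (46/5623) via Euler: 46^((5623-1)/2) mod 5623 = 1, so (46/5623) = 1.
(46/5623) = 1, so 5623 splits.

5623 splits in O_K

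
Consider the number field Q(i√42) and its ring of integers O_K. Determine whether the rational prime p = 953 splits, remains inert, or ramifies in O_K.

remains prime (inert)

d = -42 ≡ 2 (mod 4), so O_K = ℤ[√-42] and disc(K) = 4d = -168.
953 ∤ -168, so 953 is unramified.
(-42/953) = 911^476 mod 953 = 952, giving Legendre symbol -1.
Legendre symbol -1 ⇒ 953 is inert.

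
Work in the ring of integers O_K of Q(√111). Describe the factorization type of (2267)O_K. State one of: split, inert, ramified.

2267 splits in O_K

111 mod 4 = 3, hence disc K = 4·111 = 444 and O_K = ℤ[√111].
disc(K) = 444 is not divisible by 2267; 2267 is unramified.
Euler's criterion: 111^1133 mod 2267 = 1. Thus (111|2267) = 1.
(111/2267) = 1, so 2267 splits.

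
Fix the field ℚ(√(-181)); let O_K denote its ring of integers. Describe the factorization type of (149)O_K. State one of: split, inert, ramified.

d = -181 ≡ 3 (mod 4), so O_K = ℤ[√-181] and disc(K) = 4d = -724.
disc(K) = -724 is not divisible by 149; 149 is unramified.
(-181/149) = 117^74 mod 149 = 148, giving Legendre symbol -1.
(-181/149) = -1, so 149 is inert.

149 remains inert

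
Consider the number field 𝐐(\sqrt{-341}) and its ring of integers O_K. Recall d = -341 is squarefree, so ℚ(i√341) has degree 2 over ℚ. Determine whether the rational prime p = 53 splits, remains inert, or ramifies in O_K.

-341 mod 4 = 3, hence disc K = 4·(-341) = -1364 and O_K = ℤ[√-341].
Since gcd(53, -1364) = 1 the prime 53 does not ramify.
Legendre symbol by Euler's criterion: (-341/53) ≡ (-341)^26 ≡ 52 (mod 53), i.e. (-341/53) = -1.
Legendre symbol -1 ⇒ 53 is inert.

p is inert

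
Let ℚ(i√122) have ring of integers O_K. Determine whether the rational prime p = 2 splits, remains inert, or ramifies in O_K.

ramified — (2) = 𝔭²

Since -122 ≢ 1 mod 4, the ring of integers is ℤ[√-122] with discriminant 4·(-122) = -488.
2 divides disc(K) = -488, so 2 ramifies.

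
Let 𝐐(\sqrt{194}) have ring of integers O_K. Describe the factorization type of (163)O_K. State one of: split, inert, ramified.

194 mod 4 = 2, hence disc K = 4·194 = 776 and O_K = ℤ[√194].
disc(K) = 776 is not divisible by 163; 163 is unramified.
(194/163) = 31^81 mod 163 = 162, giving Legendre symbol -1.
d is a non-residue mod p, hence 163 remains inert in O_K.

p is inert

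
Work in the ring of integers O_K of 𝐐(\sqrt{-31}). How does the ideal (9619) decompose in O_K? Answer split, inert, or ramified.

-31 mod 4 = 1, hence disc K = -31 and O_K = ℤ[(1+√-31)/2].
Since gcd(9619, -31) = 1 the prime 9619 does not ramify.
Euler's criterion: (-31)^4809 mod 9619 = 1. Thus (-31|9619) = 1.
(-31/9619) = 1, so 9619 splits.

9619 splits in O_K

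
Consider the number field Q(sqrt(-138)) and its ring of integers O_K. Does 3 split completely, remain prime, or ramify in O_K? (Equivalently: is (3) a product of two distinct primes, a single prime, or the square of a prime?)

d = -138 ≡ 2 (mod 4), so O_K = ℤ[√-138] and disc(K) = 4d = -552.
Ramification test: 3 | -552. The prime 3 ramifies in K.

p ramifies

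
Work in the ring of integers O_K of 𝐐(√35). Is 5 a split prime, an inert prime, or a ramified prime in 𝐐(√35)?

ramified — (5) = 𝔭²

d = 35 ≡ 3 (mod 4), so O_K = ℤ[√35] and disc(K) = 4d = 140.
disc(K) = 140 = 5·28, so p = 5 is ramified.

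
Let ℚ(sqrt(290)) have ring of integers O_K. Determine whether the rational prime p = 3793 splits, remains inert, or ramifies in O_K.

290 mod 4 = 2, hence disc K = 4·290 = 1160 and O_K = ℤ[√290].
Since gcd(3793, 1160) = 1 the prime 3793 does not ramify.
Legendre symbol by Euler's criterion: (290/3793) ≡ 290^1896 ≡ 3792 (mod 3793), i.e. (290/3793) = -1.
(290/3793) = -1, so 3793 is inert.

3793 remains inert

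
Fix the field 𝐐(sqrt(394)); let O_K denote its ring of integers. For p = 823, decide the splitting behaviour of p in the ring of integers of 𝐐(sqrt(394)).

d = 394 ≡ 2 (mod 4), so O_K = ℤ[√394] and disc(K) = 4d = 1576.
Since gcd(823, 1576) = 1 the prime 823 does not ramify.
Euler's criterion: 394^411 mod 823 = 822. Thus (394|823) = -1.
(394/823) = -1, so 823 is inert.

inert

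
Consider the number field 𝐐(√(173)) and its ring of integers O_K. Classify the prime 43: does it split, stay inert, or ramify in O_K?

Since 173 ≡ 1 mod 4, the ring of integers is ℤ[(1+√173)/2] with discriminant 173.
43 ∤ 173, so 43 is unramified.
Compute (173/43) via Euler: 1^((43-1)/2) mod 43 = 1, so (173/43) = 1.
Legendre symbol 1 ⇒ 43 is split.

p splits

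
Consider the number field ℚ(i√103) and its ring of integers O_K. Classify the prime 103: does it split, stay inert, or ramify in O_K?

ramified — (103) = 𝔭²

-103 mod 4 = 1, hence disc K = -103 and O_K = ℤ[(1+√-103)/2].
103 divides disc(K) = -103, so 103 ramifies.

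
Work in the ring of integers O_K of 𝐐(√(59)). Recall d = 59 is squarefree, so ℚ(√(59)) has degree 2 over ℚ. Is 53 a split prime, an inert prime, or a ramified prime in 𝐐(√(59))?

d = 59 ≡ 3 (mod 4), so O_K = ℤ[√59] and disc(K) = 4d = 236.
53 ∤ 236, so 53 is unramified.
Euler's criterion: 59^26 mod 53 = 1. Thus (59|53) = 1.
(59/53) = 1, so 53 splits.

p splits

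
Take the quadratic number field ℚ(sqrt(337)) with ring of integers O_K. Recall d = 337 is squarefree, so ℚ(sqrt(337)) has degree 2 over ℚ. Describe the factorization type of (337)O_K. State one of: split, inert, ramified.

ramifies in O_K

337 mod 4 = 1, hence disc K = 337 and O_K = ℤ[(1+√337)/2].
337 divides disc(K) = 337, so 337 ramifies.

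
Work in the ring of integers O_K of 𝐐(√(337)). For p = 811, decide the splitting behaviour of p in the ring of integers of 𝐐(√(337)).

splits completely

d = 337 ≡ 1 (mod 4), so O_K = ℤ[(1+√337)/2] and disc(K) = d = 337.
811 ∤ 337, so 811 is unramified.
(337/811) = 337^405 mod 811 = 1, giving Legendre symbol 1.
Legendre symbol 1 ⇒ 811 is split.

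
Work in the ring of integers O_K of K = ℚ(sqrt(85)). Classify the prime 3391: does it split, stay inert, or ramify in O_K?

Since 85 ≡ 1 mod 4, the ring of integers is ℤ[(1+√85)/2] with discriminant 85.
disc(K) = 85 is not divisible by 3391; 3391 is unramified.
(85/3391) = 85^1695 mod 3391 = 1, giving Legendre symbol 1.
(85/3391) = 1, so 3391 splits.

p splits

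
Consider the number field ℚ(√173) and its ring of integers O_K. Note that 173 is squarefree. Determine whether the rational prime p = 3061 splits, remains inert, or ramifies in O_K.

inert — (3061) stays prime in O_K

d = 173 ≡ 1 (mod 4), so O_K = ℤ[(1+√173)/2] and disc(K) = d = 173.
disc(K) = 173 is not divisible by 3061; 3061 is unramified.
Euler's criterion: 173^1530 mod 3061 = 3060. Thus (173|3061) = -1.
d is a non-residue mod p, hence 3061 remains inert in O_K.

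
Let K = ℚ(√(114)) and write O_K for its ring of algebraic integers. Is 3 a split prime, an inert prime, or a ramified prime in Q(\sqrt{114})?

114 mod 4 = 2, hence disc K = 4·114 = 456 and O_K = ℤ[√114].
Ramification test: 3 | 456. The prime 3 ramifies in K.

ramified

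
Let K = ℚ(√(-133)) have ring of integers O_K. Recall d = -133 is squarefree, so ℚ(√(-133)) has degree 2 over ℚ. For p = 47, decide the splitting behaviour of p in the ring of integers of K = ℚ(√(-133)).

47 splits in O_K

d = -133 ≡ 3 (mod 4), so O_K = ℤ[√-133] and disc(K) = 4d = -532.
Since gcd(47, -532) = 1 the prime 47 does not ramify.
Compute (-133/47) via Euler: 8^((47-1)/2) mod 47 = 1, so (-133/47) = 1.
(-133/47) = 1, so 47 splits.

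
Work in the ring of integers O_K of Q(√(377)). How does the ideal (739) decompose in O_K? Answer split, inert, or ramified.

739 splits in O_K

377 mod 4 = 1, hence disc K = 377 and O_K = ℤ[(1+√377)/2].
Since gcd(739, 377) = 1 the prime 739 does not ramify.
Legendre symbol by Euler's criterion: (377/739) ≡ 377^369 ≡ 1 (mod 739), i.e. (377/739) = 1.
(377/739) = 1, so 739 splits.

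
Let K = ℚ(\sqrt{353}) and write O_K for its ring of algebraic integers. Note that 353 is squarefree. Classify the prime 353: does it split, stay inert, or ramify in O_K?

ramifies in O_K

Since 353 ≡ 1 mod 4, the ring of integers is ℤ[(1+√353)/2] with discriminant 353.
Ramification test: 353 | 353. The prime 353 ramifies in K.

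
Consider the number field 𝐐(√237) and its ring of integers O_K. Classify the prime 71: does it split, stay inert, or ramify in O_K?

split

237 mod 4 = 1, hence disc K = 237 and O_K = ℤ[(1+√237)/2].
71 ∤ 237, so 71 is unramified.
Legendre symbol by Euler's criterion: (237/71) ≡ 237^35 ≡ 1 (mod 71), i.e. (237/71) = 1.
(237/71) = 1, so 71 splits.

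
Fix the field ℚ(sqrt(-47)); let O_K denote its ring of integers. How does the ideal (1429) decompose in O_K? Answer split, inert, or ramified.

-47 mod 4 = 1, hence disc K = -47 and O_K = ℤ[(1+√-47)/2].
disc(K) = -47 is not divisible by 1429; 1429 is unramified.
Compute (-47/1429) via Euler: 1382^((1429-1)/2) mod 1429 = 1428, so (-47/1429) = -1.
(-47/1429) = -1, so 1429 is inert.

remains prime (inert)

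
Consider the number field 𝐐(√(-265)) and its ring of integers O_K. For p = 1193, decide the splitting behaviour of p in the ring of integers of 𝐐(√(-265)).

d = -265 ≡ 3 (mod 4), so O_K = ℤ[√-265] and disc(K) = 4d = -1060.
1193 ∤ -1060, so 1193 is unramified.
Euler's criterion: (-265)^596 mod 1193 = 1. Thus (-265|1193) = 1.
(-265/1193) = 1, so 1193 splits.

p splits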